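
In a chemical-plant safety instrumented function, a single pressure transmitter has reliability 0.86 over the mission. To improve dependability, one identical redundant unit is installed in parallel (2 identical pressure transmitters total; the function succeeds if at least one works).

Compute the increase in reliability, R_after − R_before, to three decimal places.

0.120

R_before = 0.86
R_after = 1 − (1 − 0.86)^2 = 0.980
ΔR = 0.980 − 0.86 = 0.120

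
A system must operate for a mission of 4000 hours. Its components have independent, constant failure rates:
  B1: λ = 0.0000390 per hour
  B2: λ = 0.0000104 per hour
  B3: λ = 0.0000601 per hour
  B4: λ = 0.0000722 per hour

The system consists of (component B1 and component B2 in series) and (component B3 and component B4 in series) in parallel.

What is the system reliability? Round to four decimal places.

R(B1) = exp(−0.0000390 × 4000) = 0.855559
R(B2) = exp(−0.0000104 × 4000) = 0.959253
R(B3) = exp(−0.0000601 × 4000) = 0.786313
R(B4) = exp(−0.0000722 × 4000) = 0.749162
Series (B1 and B2): 0.855559 × 0.959253 = 0.820698
Series (B3 and B4): 0.786313 × 0.749162 = 0.589076
Parallel ([0.820698] and [0.589076]): 1 − (1 − 0.820698)(1 − 0.589076) = 0.9263

0.9263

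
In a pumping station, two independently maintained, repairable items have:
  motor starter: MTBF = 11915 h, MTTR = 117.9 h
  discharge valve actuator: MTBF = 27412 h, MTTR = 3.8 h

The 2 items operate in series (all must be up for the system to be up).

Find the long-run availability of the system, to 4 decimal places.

A(motor starter) = MTBF/(MTBF+MTTR) = 11915/(11915+117.9) = 0.990202
A(discharge valve actuator) = MTBF/(MTBF+MTTR) = 27412/(27412+3.8) = 0.999861
Series availability: 0.990202 × 0.999861 = 0.9901

0.9901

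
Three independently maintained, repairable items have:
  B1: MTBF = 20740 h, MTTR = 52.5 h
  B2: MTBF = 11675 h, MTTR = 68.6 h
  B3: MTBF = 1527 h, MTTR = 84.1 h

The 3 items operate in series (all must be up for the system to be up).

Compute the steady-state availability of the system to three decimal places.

0.940

A(B1) = MTBF/(MTBF+MTTR) = 20740/(20740+52.5) = 0.997475
A(B2) = MTBF/(MTBF+MTTR) = 11675/(11675+68.6) = 0.994159
A(B3) = MTBF/(MTBF+MTTR) = 1527/(1527+84.1) = 0.947800
Series availability: 0.997475 × 0.994159 × 0.947800 = 0.940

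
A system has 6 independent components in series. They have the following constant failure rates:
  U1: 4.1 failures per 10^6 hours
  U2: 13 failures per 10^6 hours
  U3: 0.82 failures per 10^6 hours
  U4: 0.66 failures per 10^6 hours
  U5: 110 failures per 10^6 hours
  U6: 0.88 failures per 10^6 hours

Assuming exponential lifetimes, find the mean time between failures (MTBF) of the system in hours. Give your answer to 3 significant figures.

7720

Series of exponential components: λ_sys = Σ λ_i
λ_sys = 0.0000041 + 0.000013 + 0.00000082 + 0.00000066 + 0.00011 + 0.00000088 = 1.2946e-04 /h
MTBF = 1 / λ_sys = 7720 h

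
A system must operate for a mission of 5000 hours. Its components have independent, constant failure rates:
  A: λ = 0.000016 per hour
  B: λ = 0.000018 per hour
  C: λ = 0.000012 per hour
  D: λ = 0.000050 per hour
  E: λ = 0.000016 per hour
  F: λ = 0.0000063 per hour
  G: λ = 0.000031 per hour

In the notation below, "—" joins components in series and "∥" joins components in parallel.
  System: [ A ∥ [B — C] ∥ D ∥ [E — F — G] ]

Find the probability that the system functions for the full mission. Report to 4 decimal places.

0.9994

R(A) = exp(−0.000016 × 5000) = 0.923116
R(B) = exp(−0.000018 × 5000) = 0.913931
R(C) = exp(−0.000012 × 5000) = 0.941765
R(D) = exp(−0.000050 × 5000) = 0.778801
R(E) = exp(−0.000016 × 5000) = 0.923116
R(F) = exp(−0.0000063 × 5000) = 0.968991
R(G) = exp(−0.000031 × 5000) = 0.856415
Series (B and C): 0.913931 × 0.941765 = 0.860708
Series (E, F, and G): 0.923116 × 0.968991 × 0.856415 = 0.766056
Parallel (A, [0.860708], D, and [0.766056]): 1 − (1 − 0.923116)(1 − 0.860708)(1 − 0.778801)(1 − 0.766056) = 0.9994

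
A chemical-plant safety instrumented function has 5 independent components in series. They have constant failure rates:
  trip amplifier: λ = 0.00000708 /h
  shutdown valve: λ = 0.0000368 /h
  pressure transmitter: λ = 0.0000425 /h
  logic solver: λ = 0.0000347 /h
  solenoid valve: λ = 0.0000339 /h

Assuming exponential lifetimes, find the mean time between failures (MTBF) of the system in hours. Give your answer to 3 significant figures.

6450

Series of exponential components: λ_sys = Σ λ_i
λ_sys = 0.00000708 + 0.0000368 + 0.0000425 + 0.0000347 + 0.0000339 = 1.5498e-04 /h
MTBF = 1 / λ_sys = 6450 h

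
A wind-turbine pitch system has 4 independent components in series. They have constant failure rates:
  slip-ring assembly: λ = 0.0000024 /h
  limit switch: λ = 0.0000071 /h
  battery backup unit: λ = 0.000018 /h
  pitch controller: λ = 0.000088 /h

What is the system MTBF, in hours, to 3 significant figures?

Series of exponential components: λ_sys = Σ λ_i
λ_sys = 0.0000024 + 0.0000071 + 0.000018 + 0.000088 = 1.1550e-04 /h
MTBF = 1 / λ_sys = 8660 h

8660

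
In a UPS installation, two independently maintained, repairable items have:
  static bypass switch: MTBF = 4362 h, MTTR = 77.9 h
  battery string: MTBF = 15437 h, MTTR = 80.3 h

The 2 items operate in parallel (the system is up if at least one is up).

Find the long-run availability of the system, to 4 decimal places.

A(static bypass switch) = MTBF/(MTBF+MTTR) = 4362/(4362+77.9) = 0.982455
A(battery string) = MTBF/(MTBF+MTTR) = 15437/(15437+80.3) = 0.994825
Parallel availability: 1 − (1 − 0.982455)(1 − 0.994825) = 0.9999

0.9999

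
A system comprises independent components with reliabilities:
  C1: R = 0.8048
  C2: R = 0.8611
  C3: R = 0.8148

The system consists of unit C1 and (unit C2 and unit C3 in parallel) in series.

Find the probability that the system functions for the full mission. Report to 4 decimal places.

Parallel (C2 and C3): 1 − (1 − 0.861100)(1 − 0.814800) = 0.974276
Series (C1 and [0.974276]): 0.804800 × 0.974276 = 0.7841

0.7841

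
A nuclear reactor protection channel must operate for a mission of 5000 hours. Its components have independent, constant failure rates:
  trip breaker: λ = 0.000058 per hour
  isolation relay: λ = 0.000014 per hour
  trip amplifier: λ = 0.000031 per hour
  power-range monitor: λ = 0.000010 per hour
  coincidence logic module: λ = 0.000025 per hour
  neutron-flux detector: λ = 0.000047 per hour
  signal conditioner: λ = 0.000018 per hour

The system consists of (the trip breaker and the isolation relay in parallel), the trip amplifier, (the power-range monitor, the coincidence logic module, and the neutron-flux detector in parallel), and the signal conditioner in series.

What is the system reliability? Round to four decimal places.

0.7685

R(trip breaker) = exp(−0.000058 × 5000) = 0.748264
R(isolation relay) = exp(−0.000014 × 5000) = 0.932394
R(trip amplifier) = exp(−0.000031 × 5000) = 0.856415
R(power-range monitor) = exp(−0.000010 × 5000) = 0.951229
R(coincidence logic module) = exp(−0.000025 × 5000) = 0.882497
R(neutron-flux detector) = exp(−0.000047 × 5000) = 0.790571
R(signal conditioner) = exp(−0.000018 × 5000) = 0.913931
Parallel (trip breaker and isolation relay): 1 − (1 − 0.748264)(1 − 0.932394) = 0.982981
Parallel (power-range monitor, coincidence logic module, and neutron-flux detector): 1 − (1 − 0.951229)(1 − 0.882497)(1 − 0.790571) = 0.998800
Series ([0.982981], trip amplifier, [0.998800], and signal conditioner): 0.982981 × 0.856415 × 0.998800 × 0.913931 = 0.7685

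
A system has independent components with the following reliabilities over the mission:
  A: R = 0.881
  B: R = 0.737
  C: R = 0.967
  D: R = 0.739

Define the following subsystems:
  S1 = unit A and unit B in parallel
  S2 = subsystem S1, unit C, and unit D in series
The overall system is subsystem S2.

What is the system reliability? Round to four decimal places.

Parallel (A and B): 1 − (1 − 0.881000)(1 − 0.737000) = 0.968703
Series ([0.968703], C, and D): 0.968703 × 0.967000 × 0.739000 = 0.6922

0.6922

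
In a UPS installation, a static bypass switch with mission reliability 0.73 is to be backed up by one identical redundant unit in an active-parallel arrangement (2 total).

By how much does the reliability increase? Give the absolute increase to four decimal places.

R_before = 0.73
R_after = 1 − (1 − 0.73)^2 = 0.9271
ΔR = 0.9271 − 0.73 = 0.1971

0.1971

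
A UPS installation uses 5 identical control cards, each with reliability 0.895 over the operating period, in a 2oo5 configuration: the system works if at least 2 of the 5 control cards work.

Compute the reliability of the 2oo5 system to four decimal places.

R = Σ_{i=2}^{5} C(5,i) p^i (1−p)^{5−i} with p = 0.895
C(5,2)·0.895^2·0.105^3 = 0.009273
C(5,3)·0.895^3·0.105^2 = 0.079040
C(5,4)·0.895^4·0.105^1 = 0.336862
C(5,5)·0.895^5·0.105^0 = 0.574269
Sum = 0.9994

0.9994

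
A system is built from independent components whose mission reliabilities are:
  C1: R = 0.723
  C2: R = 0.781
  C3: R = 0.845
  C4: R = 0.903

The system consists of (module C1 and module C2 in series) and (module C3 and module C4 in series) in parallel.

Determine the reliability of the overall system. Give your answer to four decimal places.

Series (C1 and C2): 0.723000 × 0.781000 = 0.564663
Series (C3 and C4): 0.845000 × 0.903000 = 0.763035
Parallel ([0.564663] and [0.763035]): 1 − (1 − 0.564663)(1 − 0.763035) = 0.8968

0.8968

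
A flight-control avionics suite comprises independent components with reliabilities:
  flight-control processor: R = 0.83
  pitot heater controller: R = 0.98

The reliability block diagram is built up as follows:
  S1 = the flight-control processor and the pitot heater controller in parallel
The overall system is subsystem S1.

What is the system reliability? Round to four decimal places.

0.9966

Parallel (flight-control processor and pitot heater controller): 1 − (1 − 0.830000)(1 − 0.980000) = 0.9966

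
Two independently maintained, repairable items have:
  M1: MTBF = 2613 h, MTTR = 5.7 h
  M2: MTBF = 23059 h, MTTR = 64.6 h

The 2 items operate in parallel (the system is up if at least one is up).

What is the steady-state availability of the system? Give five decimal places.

A(M1) = MTBF/(MTBF+MTTR) = 2613/(2613+5.7) = 0.997823
A(M2) = MTBF/(MTBF+MTTR) = 23059/(23059+64.6) = 0.997206
Parallel availability: 1 − (1 − 0.997823)(1 − 0.997206) = 0.99999

0.99999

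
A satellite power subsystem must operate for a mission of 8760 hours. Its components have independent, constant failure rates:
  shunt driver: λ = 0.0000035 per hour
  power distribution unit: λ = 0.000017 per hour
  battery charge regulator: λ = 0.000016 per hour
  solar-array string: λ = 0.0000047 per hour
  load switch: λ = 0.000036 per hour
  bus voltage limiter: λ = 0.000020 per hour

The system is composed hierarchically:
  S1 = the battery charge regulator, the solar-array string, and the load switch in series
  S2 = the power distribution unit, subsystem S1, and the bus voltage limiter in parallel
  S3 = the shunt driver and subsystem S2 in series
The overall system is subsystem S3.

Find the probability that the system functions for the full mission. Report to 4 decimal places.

0.9614

R(shunt driver) = exp(−0.0000035 × 8760) = 0.969805
R(power distribution unit) = exp(−0.000017 × 8760) = 0.861638
R(battery charge regulator) = exp(−0.000016 × 8760) = 0.869219
R(solar-array string) = exp(−0.0000047 × 8760) = 0.959664
R(load switch) = exp(−0.000036 × 8760) = 0.729526
R(bus voltage limiter) = exp(−0.000020 × 8760) = 0.839289
Series (battery charge regulator, solar-array string, and load switch): 0.869219 × 0.959664 × 0.729526 = 0.608540
Parallel (power distribution unit, [0.608540], and bus voltage limiter): 1 − (1 − 0.861638)(1 − 0.608540)(1 − 0.839289) = 0.991295
Series (shunt driver and [0.991295]): 0.969805 × 0.991295 = 0.9614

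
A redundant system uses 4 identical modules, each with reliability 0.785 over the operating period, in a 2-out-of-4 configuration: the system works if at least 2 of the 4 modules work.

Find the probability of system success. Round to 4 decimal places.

R = Σ_{i=2}^{4} C(4,i) p^i (1−p)^{4−i} with p = 0.785
C(4,2)·0.785^2·0.215^2 = 0.170910
C(4,3)·0.785^3·0.215^1 = 0.416013
C(4,4)·0.785^4·0.215^0 = 0.379733
Sum = 0.9667

0.9667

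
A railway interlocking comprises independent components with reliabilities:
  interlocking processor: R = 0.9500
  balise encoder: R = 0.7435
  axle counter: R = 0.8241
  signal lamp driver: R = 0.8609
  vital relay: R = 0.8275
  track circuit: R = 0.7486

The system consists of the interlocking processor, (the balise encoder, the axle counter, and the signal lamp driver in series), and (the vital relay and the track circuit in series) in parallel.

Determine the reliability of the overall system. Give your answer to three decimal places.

0.991

Series (balise encoder, axle counter, and signal lamp driver): 0.74350 × 0.82410 × 0.86090 = 0.52749
Series (vital relay and track circuit): 0.82750 × 0.74860 = 0.61947
Parallel (interlocking processor, [0.52749], and [0.61947]): 1 − (1 − 0.95000)(1 − 0.52749)(1 − 0.61947) = 0.991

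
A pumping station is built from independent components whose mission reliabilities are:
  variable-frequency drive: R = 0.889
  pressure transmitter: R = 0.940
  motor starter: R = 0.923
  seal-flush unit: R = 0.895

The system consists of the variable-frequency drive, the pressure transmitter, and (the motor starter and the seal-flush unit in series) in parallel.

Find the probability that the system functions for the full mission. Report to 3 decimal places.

0.999

Series (motor starter and seal-flush unit): 0.92300 × 0.89500 = 0.82609
Parallel (variable-frequency drive, pressure transmitter, and [0.82609]): 1 − (1 − 0.88900)(1 − 0.94000)(1 − 0.82609) = 0.999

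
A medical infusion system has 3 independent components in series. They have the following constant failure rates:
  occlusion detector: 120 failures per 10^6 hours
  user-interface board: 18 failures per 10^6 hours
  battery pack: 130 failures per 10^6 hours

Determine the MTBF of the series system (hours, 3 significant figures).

3730

Series of exponential components: λ_sys = Σ λ_i
λ_sys = 0.00012 + 0.000018 + 0.00013 = 2.6800e-04 /h
MTBF = 1 / λ_sys = 3730 h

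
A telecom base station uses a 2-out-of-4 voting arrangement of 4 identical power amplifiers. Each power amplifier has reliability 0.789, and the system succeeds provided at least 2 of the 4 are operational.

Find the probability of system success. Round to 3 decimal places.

R = Σ_{i=2}^{4} C(4,i) p^i (1−p)^{4−i} with p = 0.789
C(4,2)·0.789^2·0.211^2 = 0.16629
C(4,3)·0.789^3·0.211^1 = 0.41455
C(4,4)·0.789^4·0.211^0 = 0.38753
Sum = 0.968

0.968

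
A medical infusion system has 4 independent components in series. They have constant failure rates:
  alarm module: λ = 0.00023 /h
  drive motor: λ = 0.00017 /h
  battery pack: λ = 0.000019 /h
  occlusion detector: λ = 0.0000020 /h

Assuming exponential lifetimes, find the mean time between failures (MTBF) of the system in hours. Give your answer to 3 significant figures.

Series of exponential components: λ_sys = Σ λ_i
λ_sys = 0.00023 + 0.00017 + 0.000019 + 0.0000020 = 4.2100e-04 /h
MTBF = 1 / λ_sys = 2380 h

2380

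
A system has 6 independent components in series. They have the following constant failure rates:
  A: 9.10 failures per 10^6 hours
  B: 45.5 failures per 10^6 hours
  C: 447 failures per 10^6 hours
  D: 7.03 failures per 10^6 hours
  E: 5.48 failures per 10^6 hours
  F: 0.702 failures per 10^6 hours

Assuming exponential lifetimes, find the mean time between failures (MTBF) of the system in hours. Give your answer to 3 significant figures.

Series of exponential components: λ_sys = Σ λ_i
λ_sys = 0.00000910 + 0.0000455 + 0.000447 + 0.00000703 + 0.00000548 + 0.000000702 = 5.1481e-04 /h
MTBF = 1 / λ_sys = 1940 h

1940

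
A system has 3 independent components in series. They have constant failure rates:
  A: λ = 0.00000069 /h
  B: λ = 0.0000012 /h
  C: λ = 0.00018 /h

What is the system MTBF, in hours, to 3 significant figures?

5500

Series of exponential components: λ_sys = Σ λ_i
λ_sys = 0.00000069 + 0.0000012 + 0.00018 = 1.8189e-04 /h
MTBF = 1 / λ_sys = 5500 h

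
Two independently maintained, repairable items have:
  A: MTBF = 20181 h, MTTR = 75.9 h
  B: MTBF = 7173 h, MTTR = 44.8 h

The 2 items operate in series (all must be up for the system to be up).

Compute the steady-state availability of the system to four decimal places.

A(A) = MTBF/(MTBF+MTTR) = 20181/(20181+75.9) = 0.996253
A(B) = MTBF/(MTBF+MTTR) = 7173/(7173+44.8) = 0.993793
Series availability: 0.996253 × 0.993793 = 0.9901

0.9901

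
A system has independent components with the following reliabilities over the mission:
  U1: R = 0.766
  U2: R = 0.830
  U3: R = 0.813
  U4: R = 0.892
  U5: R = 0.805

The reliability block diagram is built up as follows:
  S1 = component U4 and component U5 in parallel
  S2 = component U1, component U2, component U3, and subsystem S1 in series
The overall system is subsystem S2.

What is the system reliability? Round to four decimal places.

Parallel (U4 and U5): 1 − (1 − 0.892000)(1 − 0.805000) = 0.978940
Series (U1, U2, U3, and [0.978940]): 0.766000 × 0.830000 × 0.813000 × 0.978940 = 0.5060

0.5060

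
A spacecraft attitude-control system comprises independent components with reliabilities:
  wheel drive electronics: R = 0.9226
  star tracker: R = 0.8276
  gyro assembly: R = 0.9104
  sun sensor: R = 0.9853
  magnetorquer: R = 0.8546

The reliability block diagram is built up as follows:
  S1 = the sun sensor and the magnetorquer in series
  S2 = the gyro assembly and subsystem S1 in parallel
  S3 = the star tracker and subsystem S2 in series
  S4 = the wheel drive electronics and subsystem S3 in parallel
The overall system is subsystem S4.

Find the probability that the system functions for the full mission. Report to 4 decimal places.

0.9857

Series (sun sensor and magnetorquer): 0.985300 × 0.854600 = 0.842037
Parallel (gyro assembly and [0.842037]): 1 − (1 − 0.910400)(1 − 0.842037) = 0.985847
Series (star tracker and [0.985847]): 0.827600 × 0.985847 = 0.815887
Parallel (wheel drive electronics and [0.815887]): 1 − (1 − 0.922600)(1 − 0.815887) = 0.9857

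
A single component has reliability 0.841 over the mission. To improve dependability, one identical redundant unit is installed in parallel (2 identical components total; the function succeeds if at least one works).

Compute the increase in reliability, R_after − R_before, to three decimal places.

0.134

R_before = 0.841
R_after = 1 − (1 − 0.841)^2 = 0.975
ΔR = 0.975 − 0.841 = 0.134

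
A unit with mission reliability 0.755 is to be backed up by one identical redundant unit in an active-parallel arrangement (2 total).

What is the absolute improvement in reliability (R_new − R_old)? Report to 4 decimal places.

0.1850

R_before = 0.755
R_after = 1 − (1 − 0.755)^2 = 0.9400
ΔR = 0.9400 − 0.755 = 0.1850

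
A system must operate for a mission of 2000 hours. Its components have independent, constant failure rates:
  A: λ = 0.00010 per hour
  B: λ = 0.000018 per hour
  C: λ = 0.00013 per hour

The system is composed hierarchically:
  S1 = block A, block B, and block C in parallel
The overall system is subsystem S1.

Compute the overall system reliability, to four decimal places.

R(A) = exp(−0.00010 × 2000) = 0.818731
R(B) = exp(−0.000018 × 2000) = 0.964640
R(C) = exp(−0.00013 × 2000) = 0.771052
Parallel (A, B, and C): 1 − (1 − 0.818731)(1 − 0.964640)(1 − 0.771052) = 0.9985

0.9985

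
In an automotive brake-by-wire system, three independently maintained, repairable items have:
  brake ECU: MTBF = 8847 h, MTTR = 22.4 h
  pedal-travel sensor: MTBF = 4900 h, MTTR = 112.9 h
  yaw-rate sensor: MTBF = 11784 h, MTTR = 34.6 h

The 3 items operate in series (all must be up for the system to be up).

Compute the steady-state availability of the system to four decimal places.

0.9722

A(brake ECU) = MTBF/(MTBF+MTTR) = 8847/(8847+22.4) = 0.997474
A(pedal-travel sensor) = MTBF/(MTBF+MTTR) = 4900/(4900+112.9) = 0.977478
A(yaw-rate sensor) = MTBF/(MTBF+MTTR) = 11784/(11784+34.6) = 0.997072
Series availability: 0.997474 × 0.977478 × 0.997072 = 0.9722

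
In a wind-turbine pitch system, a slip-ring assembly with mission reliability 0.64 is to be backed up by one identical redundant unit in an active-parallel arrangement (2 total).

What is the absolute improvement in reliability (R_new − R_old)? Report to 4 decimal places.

R_before = 0.64
R_after = 1 − (1 − 0.64)^2 = 0.8704
ΔR = 0.8704 − 0.64 = 0.2304

0.2304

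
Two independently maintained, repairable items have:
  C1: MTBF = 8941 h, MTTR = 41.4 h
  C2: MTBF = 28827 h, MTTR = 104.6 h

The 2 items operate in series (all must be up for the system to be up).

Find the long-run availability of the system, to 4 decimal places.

0.9918

A(C1) = MTBF/(MTBF+MTTR) = 8941/(8941+41.4) = 0.995391
A(C2) = MTBF/(MTBF+MTTR) = 28827/(28827+104.6) = 0.996385
Series availability: 0.995391 × 0.996385 = 0.9918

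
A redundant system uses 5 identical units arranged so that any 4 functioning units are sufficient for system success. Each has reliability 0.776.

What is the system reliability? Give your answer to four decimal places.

0.6875

R = Σ_{i=4}^{5} C(5,i) p^i (1−p)^{5−i} with p = 0.776
C(5,4)·0.776^4·0.224^1 = 0.406130
C(5,5)·0.776^5·0.224^0 = 0.281390
Sum = 0.6875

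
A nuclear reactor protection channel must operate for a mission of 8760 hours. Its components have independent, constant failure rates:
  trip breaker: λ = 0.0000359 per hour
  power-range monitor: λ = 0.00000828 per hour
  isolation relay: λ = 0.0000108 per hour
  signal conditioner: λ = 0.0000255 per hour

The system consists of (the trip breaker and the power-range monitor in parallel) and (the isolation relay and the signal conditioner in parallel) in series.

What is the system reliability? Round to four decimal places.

0.9634

R(trip breaker) = exp(−0.0000359 × 8760) = 0.730166
R(power-range monitor) = exp(−0.00000828 × 8760) = 0.930035
R(isolation relay) = exp(−0.0000108 × 8760) = 0.909729
R(signal conditioner) = exp(−0.0000255 × 8760) = 0.799811
Parallel (trip breaker and power-range monitor): 1 − (1 − 0.730166)(1 − 0.930035) = 0.981121
Parallel (isolation relay and signal conditioner): 1 − (1 − 0.909729)(1 − 0.799811) = 0.981929
Series ([0.981121] and [0.981929]): 0.981121 × 0.981929 = 0.9634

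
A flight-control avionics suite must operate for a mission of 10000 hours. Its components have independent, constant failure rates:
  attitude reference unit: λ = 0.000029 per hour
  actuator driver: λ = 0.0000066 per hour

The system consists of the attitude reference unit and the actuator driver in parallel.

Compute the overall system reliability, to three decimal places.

R(attitude reference unit) = exp(−0.000029 × 10000) = 0.74826
R(actuator driver) = exp(−0.0000066 × 10000) = 0.93613
Parallel (attitude reference unit and actuator driver): 1 − (1 − 0.74826)(1 − 0.93613) = 0.984

0.984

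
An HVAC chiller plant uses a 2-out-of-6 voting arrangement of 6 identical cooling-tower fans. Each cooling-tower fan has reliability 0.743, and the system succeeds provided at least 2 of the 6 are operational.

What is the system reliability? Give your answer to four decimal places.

0.9947

R = Σ_{i=2}^{6} C(6,i) p^i (1−p)^{6−i} with p = 0.743
C(6,2)·0.743^2·0.257^4 = 0.036124
C(6,3)·0.743^3·0.257^3 = 0.139250
C(6,4)·0.743^4·0.257^2 = 0.301935
C(6,5)·0.743^5·0.257^1 = 0.349163
C(6,6)·0.743^6·0.257^0 = 0.168241
Sum = 0.9947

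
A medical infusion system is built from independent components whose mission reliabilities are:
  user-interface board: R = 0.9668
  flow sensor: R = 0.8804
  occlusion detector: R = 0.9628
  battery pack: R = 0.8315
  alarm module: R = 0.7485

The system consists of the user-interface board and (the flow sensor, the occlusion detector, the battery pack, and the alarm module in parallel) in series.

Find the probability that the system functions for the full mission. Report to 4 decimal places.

0.9666

Parallel (flow sensor, occlusion detector, battery pack, and alarm module): 1 − (1 − 0.880400)(1 − 0.962800)(1 − 0.831500)(1 − 0.748500) = 0.999811
Series (user-interface board and [0.999811]): 0.966800 × 0.999811 = 0.9666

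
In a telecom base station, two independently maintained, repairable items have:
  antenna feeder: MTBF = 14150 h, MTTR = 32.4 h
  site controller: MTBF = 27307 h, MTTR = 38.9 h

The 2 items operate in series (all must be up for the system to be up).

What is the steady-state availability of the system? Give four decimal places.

0.9963

A(antenna feeder) = MTBF/(MTBF+MTTR) = 14150/(14150+32.4) = 0.997715
A(site controller) = MTBF/(MTBF+MTTR) = 27307/(27307+38.9) = 0.998577
Series availability: 0.997715 × 0.998577 = 0.9963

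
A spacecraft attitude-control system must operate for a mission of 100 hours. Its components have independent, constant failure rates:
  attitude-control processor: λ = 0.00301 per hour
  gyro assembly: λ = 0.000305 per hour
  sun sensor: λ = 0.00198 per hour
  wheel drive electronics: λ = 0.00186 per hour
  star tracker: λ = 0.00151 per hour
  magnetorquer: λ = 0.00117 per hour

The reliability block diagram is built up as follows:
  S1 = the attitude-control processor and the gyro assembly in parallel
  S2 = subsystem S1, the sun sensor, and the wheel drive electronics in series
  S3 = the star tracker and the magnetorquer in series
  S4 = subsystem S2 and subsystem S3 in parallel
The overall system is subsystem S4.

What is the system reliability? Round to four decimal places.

0.9238

R(attitude-control processor) = exp(−0.00301 × 100) = 0.740078
R(gyro assembly) = exp(−0.000305 × 100) = 0.969960
R(sun sensor) = exp(−0.00198 × 100) = 0.820370
R(wheel drive electronics) = exp(−0.00186 × 100) = 0.830274
R(star tracker) = exp(−0.00151 × 100) = 0.859848
R(magnetorquer) = exp(−0.00117 × 100) = 0.889585
Parallel (attitude-control processor and gyro assembly): 1 − (1 − 0.740078)(1 − 0.969960) = 0.992192
Series ([0.992192], sun sensor, and wheel drive electronics): 0.992192 × 0.820370 × 0.830274 = 0.675814
Series (star tracker and magnetorquer): 0.859848 × 0.889585 = 0.764908
Parallel ([0.675814] and [0.764908]): 1 − (1 − 0.675814)(1 − 0.764908) = 0.9238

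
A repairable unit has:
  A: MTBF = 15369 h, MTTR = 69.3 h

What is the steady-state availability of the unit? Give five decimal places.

0.99551

A(A) = MTBF/(MTBF+MTTR) = 15369/(15369+69.3) = 0.99551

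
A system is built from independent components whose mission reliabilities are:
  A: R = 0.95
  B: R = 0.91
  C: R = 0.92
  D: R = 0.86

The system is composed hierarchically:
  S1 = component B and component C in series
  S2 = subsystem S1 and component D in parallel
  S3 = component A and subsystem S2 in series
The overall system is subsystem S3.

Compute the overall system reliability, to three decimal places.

Series (B and C): 0.91000 × 0.92000 = 0.83720
Parallel ([0.83720] and D): 1 − (1 − 0.83720)(1 − 0.86000) = 0.97721
Series (A and [0.97721]): 0.95000 × 0.97721 = 0.928

0.928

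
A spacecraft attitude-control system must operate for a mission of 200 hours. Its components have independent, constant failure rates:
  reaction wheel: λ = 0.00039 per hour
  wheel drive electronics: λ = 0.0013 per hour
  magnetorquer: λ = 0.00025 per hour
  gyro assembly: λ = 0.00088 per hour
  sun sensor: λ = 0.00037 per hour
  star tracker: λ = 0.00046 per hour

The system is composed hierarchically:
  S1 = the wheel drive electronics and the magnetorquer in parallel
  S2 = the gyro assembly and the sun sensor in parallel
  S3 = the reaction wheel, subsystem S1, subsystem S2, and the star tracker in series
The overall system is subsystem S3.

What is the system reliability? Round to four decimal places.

R(reaction wheel) = exp(−0.00039 × 200) = 0.924964
R(wheel drive electronics) = exp(−0.0013 × 200) = 0.771052
R(magnetorquer) = exp(−0.00025 × 200) = 0.951229
R(gyro assembly) = exp(−0.00088 × 200) = 0.838618
R(sun sensor) = exp(−0.00037 × 200) = 0.928672
R(star tracker) = exp(−0.00046 × 200) = 0.912105
Parallel (wheel drive electronics and magnetorquer): 1 − (1 − 0.771052)(1 − 0.951229) = 0.988834
Parallel (gyro assembly and sun sensor): 1 − (1 − 0.838618)(1 − 0.928672) = 0.988489
Series (reaction wheel, [0.988834], [0.988489], and star tracker): 0.924964 × 0.988834 × 0.988489 × 0.912105 = 0.8246

0.8246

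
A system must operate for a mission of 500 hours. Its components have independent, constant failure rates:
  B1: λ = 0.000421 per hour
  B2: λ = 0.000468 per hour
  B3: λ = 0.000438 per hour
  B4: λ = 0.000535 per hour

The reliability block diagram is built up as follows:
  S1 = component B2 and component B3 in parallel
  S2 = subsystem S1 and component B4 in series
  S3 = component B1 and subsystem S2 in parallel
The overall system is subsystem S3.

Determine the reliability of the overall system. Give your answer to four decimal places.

0.9495

R(B1) = exp(−0.000421 × 500) = 0.810179
R(B2) = exp(−0.000468 × 500) = 0.791362
R(B3) = exp(−0.000438 × 500) = 0.803322
R(B4) = exp(−0.000535 × 500) = 0.765290
Parallel (B2 and B3): 1 − (1 − 0.791362)(1 − 0.803322) = 0.958965
Series ([0.958965] and B4): 0.958965 × 0.765290 = 0.733886
Parallel (B1 and [0.733886]): 1 − (1 − 0.810179)(1 − 0.733886) = 0.9495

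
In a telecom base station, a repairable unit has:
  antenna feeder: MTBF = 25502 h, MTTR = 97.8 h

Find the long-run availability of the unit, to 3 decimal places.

0.996

A(antenna feeder) = MTBF/(MTBF+MTTR) = 25502/(25502+97.8) = 0.996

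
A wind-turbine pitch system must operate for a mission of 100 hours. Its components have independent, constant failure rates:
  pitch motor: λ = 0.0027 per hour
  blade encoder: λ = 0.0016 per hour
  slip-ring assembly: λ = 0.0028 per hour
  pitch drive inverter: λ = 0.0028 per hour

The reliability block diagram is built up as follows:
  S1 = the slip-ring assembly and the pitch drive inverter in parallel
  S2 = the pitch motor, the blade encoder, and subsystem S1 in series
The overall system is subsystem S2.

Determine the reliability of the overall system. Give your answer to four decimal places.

0.6117

R(pitch motor) = exp(−0.0027 × 100) = 0.763379
R(blade encoder) = exp(−0.0016 × 100) = 0.852144
R(slip-ring assembly) = exp(−0.0028 × 100) = 0.755784
R(pitch drive inverter) = exp(−0.0028 × 100) = 0.755784
Parallel (slip-ring assembly and pitch drive inverter): 1 − (1 − 0.755784)(1 − 0.755784) = 0.940359
Series (pitch motor, blade encoder, and [0.940359]): 0.763379 × 0.852144 × 0.940359 = 0.6117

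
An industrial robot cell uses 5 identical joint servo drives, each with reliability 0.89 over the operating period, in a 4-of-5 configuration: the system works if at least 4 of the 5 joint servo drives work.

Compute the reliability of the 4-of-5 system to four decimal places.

0.9035

R = Σ_{i=4}^{5} C(5,i) p^i (1−p)^{5−i} with p = 0.89
C(5,4)·0.89^4·0.11^1 = 0.345082
C(5,5)·0.89^5·0.11^0 = 0.558406
Sum = 0.9035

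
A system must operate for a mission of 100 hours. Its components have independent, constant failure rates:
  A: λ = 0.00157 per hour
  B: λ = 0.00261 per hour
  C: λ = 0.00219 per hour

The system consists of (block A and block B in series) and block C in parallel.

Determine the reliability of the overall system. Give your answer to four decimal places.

R(A) = exp(−0.00157 × 100) = 0.854704
R(B) = exp(−0.00261 × 100) = 0.770281
R(C) = exp(−0.00219 × 100) = 0.803322
Series (A and B): 0.854704 × 0.770281 = 0.658362
Parallel ([0.658362] and C): 1 − (1 − 0.658362)(1 − 0.803322) = 0.9328

0.9328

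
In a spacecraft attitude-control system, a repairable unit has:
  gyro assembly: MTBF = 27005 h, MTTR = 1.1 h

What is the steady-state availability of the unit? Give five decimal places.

0.99996

A(gyro assembly) = MTBF/(MTBF+MTTR) = 27005/(27005+1.1) = 0.99996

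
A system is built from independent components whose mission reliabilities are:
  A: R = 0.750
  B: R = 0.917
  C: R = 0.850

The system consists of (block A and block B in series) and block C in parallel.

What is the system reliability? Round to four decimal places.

0.9532

Series (A and B): 0.750000 × 0.917000 = 0.687750
Parallel ([0.687750] and C): 1 − (1 − 0.687750)(1 − 0.850000) = 0.9532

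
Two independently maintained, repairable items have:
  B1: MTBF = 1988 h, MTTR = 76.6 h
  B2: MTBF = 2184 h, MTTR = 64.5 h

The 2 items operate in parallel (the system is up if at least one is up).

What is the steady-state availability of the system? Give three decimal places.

A(B1) = MTBF/(MTBF+MTTR) = 1988/(1988+76.6) = 0.962898
A(B2) = MTBF/(MTBF+MTTR) = 2184/(2184+64.5) = 0.971314
Parallel availability: 1 − (1 − 0.962898)(1 − 0.971314) = 0.999

0.999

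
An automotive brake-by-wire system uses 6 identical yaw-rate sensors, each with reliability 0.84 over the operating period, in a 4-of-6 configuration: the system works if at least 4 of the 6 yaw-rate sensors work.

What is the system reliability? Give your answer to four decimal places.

0.9440

R = Σ_{i=4}^{6} C(6,i) p^i (1−p)^{6−i} with p = 0.84
C(6,4)·0.84^4·0.16^2 = 0.191183
C(6,5)·0.84^5·0.16^1 = 0.401483
C(6,6)·0.84^6·0.16^0 = 0.351298
Sum = 0.9440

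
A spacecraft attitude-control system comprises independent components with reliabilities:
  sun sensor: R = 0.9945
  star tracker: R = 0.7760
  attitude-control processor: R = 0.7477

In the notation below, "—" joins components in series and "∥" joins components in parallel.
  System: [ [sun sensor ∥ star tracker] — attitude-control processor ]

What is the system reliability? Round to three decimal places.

Parallel (sun sensor and star tracker): 1 − (1 − 0.99450)(1 − 0.77600) = 0.99877
Series ([0.99877] and attitude-control processor): 0.99877 × 0.74770 = 0.747

0.747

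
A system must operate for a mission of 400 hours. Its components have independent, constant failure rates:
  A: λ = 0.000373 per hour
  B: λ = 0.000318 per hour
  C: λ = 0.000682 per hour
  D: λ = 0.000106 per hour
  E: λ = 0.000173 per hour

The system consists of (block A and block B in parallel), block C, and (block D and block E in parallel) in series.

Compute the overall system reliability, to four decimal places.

R(A) = exp(−0.000373 × 400) = 0.861397
R(B) = exp(−0.000318 × 400) = 0.880558
R(C) = exp(−0.000682 × 400) = 0.761245
R(D) = exp(−0.000106 × 400) = 0.958486
R(E) = exp(−0.000173 × 400) = 0.933140
Parallel (A and B): 1 − (1 − 0.861397)(1 − 0.880558) = 0.983445
Parallel (D and E): 1 − (1 − 0.958486)(1 − 0.933140) = 0.997224
Series ([0.983445], C, and [0.997224]): 0.983445 × 0.761245 × 0.997224 = 0.7466

0.7466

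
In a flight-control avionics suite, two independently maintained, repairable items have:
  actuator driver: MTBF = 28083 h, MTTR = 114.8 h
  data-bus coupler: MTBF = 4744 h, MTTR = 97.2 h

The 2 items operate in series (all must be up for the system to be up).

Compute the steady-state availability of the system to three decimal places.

0.976

A(actuator driver) = MTBF/(MTBF+MTTR) = 28083/(28083+114.8) = 0.995929
A(data-bus coupler) = MTBF/(MTBF+MTTR) = 4744/(4744+97.2) = 0.979922
Series availability: 0.995929 × 0.979922 = 0.976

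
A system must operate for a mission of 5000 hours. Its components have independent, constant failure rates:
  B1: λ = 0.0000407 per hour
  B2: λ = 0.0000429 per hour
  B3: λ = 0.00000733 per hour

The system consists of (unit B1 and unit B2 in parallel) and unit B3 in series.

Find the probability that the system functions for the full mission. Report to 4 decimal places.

0.9297

R(B1) = exp(−0.0000407 × 5000) = 0.815870
R(B2) = exp(−0.0000429 × 5000) = 0.806945
R(B3) = exp(−0.00000733 × 5000) = 0.964013
Parallel (B1 and B2): 1 − (1 − 0.815870)(1 − 0.806945) = 0.964453
Series ([0.964453] and B3): 0.964453 × 0.964013 = 0.9297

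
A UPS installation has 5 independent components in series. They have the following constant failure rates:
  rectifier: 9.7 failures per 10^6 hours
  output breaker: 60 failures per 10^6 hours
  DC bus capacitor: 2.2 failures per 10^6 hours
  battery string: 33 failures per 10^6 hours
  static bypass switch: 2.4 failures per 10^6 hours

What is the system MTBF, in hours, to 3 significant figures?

Series of exponential components: λ_sys = Σ λ_i
λ_sys = 0.0000097 + 0.000060 + 0.0000022 + 0.000033 + 0.0000024 = 1.0730e-04 /h
MTBF = 1 / λ_sys = 9320 h

9320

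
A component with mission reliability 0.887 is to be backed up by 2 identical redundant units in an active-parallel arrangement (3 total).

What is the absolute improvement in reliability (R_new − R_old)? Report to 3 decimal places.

R_before = 0.887
R_after = 1 − (1 − 0.887)^3 = 0.999
ΔR = 0.999 − 0.887 = 0.112

0.112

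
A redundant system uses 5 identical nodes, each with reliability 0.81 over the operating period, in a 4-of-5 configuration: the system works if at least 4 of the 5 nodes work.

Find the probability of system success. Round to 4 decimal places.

R = Σ_{i=4}^{5} C(5,i) p^i (1−p)^{5−i} with p = 0.81
C(5,4)·0.81^4·0.19^1 = 0.408944
C(5,5)·0.81^5·0.19^0 = 0.348678
Sum = 0.7576

0.7576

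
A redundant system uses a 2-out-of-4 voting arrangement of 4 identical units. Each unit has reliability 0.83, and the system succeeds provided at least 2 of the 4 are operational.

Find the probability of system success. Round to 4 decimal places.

R = Σ_{i=2}^{4} C(4,i) p^i (1−p)^{4−i} with p = 0.83
C(4,2)·0.83^2·0.17^2 = 0.119455
C(4,3)·0.83^3·0.17^1 = 0.388815
C(4,4)·0.83^4·0.17^0 = 0.474583
Sum = 0.9829

0.9829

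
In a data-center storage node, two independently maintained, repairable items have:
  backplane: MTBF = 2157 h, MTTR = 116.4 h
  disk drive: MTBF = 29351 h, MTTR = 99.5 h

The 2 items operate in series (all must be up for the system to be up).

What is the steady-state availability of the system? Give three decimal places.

A(backplane) = MTBF/(MTBF+MTTR) = 2157/(2157+116.4) = 0.948799
A(disk drive) = MTBF/(MTBF+MTTR) = 29351/(29351+99.5) = 0.996621
Series availability: 0.948799 × 0.996621 = 0.946

0.946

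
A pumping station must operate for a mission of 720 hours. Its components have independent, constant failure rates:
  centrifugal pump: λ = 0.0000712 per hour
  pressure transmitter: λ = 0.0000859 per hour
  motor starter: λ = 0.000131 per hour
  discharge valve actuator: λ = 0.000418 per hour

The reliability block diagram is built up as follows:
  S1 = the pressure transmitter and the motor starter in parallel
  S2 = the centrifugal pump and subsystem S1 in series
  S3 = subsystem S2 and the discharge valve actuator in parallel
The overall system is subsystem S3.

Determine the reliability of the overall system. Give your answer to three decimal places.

R(centrifugal pump) = exp(−0.0000712 × 720) = 0.95003
R(pressure transmitter) = exp(−0.0000859 × 720) = 0.94003
R(motor starter) = exp(−0.000131 × 720) = 0.90999
R(discharge valve actuator) = exp(−0.000418 × 720) = 0.74011
Parallel (pressure transmitter and motor starter): 1 − (1 − 0.94003)(1 − 0.90999) = 0.99460
Series (centrifugal pump and [0.99460]): 0.95003 × 0.99460 = 0.94490
Parallel ([0.94490] and discharge valve actuator): 1 − (1 − 0.94490)(1 − 0.74011) = 0.986

0.986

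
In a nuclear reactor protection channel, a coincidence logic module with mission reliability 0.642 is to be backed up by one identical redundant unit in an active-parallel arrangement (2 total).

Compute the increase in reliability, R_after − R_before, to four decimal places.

R_before = 0.642
R_after = 1 − (1 − 0.642)^2 = 0.8718
ΔR = 0.8718 − 0.642 = 0.2298

0.2298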